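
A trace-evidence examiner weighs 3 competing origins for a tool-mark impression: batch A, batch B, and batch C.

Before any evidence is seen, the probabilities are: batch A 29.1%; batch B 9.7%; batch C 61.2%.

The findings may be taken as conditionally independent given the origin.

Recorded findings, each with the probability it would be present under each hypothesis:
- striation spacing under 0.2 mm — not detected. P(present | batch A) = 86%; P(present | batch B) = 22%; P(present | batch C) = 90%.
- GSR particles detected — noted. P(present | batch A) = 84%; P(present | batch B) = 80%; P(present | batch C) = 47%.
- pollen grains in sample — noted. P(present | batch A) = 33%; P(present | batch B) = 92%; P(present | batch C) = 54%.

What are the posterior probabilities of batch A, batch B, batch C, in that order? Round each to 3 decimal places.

By Bayes' rule with conditional independence, the unnormalized weight for each hypothesis is prior × ∏ likelihoods (using 1 − P(present | H) for each absent finding):
  batch A: 0.291 × (1 − 0.86) × 0.84 × 0.33 = 0.011293
  batch B: 0.097 × (1 − 0.22) × 0.80 × 0.92 = 0.055686
  batch C: 0.612 × (1 − 0.90) × 0.47 × 0.54 = 0.015533
The unnormalized weights sum to 0.082511.
P(batch A | evidence) = 0.011293 / 0.082511 ≈ 0.137
P(batch B | evidence) = 0.055686 / 0.082511 ≈ 0.675
P(batch C | evidence) = 0.015533 / 0.082511 ≈ 0.188

0.137, 0.675, 0.188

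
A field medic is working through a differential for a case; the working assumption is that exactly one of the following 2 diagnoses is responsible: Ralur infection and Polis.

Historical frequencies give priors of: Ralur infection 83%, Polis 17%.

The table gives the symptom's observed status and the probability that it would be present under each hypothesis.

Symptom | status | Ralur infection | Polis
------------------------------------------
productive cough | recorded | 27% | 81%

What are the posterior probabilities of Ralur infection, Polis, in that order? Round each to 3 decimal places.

For each hypothesis, the unnormalized posterior weight is prior × likelihood:
  Ralur infection: 0.83 × 0.27 = 0.2241
  Polis: 0.17 × 0.81 = 0.1377
Marginal likelihood of the evidence = 0.3618.
P(Ralur infection | evidence) = 0.2241 / 0.3618 ≈ 0.619
P(Polis | evidence) = 0.1377 / 0.3618 ≈ 0.381

0.619, 0.381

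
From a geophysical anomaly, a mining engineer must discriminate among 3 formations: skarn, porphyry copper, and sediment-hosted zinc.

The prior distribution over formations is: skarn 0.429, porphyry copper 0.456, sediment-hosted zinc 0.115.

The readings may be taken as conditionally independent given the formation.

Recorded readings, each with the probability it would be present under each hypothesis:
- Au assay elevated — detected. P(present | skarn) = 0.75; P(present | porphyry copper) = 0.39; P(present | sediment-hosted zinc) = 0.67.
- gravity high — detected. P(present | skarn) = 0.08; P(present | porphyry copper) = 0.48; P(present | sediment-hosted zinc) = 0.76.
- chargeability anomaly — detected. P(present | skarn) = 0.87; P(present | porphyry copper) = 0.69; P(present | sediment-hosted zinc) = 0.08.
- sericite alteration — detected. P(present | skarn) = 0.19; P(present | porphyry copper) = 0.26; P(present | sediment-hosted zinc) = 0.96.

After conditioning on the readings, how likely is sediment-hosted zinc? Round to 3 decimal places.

For each hypothesis, the unnormalized posterior weight is prior × product of the reading likelihoods:
  skarn: 0.429 × 0.75 × 0.08 × 0.87 × 0.19 = 0.0042548
  porphyry copper: 0.456 × 0.39 × 0.48 × 0.69 × 0.26 = 0.015314
  sediment-hosted zinc: 0.115 × 0.67 × 0.76 × 0.08 × 0.96 = 0.0044973
The unnormalized weights sum to 0.024066.
P(sediment-hosted zinc | evidence) = 0.0044973 / 0.024066 ≈ 0.187.

0.187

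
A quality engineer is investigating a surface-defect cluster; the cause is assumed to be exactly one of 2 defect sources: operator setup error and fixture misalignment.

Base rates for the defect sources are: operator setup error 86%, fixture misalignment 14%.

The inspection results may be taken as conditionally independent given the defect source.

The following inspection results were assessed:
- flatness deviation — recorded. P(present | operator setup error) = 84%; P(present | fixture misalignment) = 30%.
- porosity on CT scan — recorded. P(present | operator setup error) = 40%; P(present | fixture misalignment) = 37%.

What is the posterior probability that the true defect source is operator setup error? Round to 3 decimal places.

Multiply each prior by the joint likelihood of the inspection result pattern:
  operator setup error: 0.86 × 0.84 × 0.40 = 0.28896
  fixture misalignment: 0.14 × 0.30 × 0.37 = 0.01554
The unnormalized weights sum to 0.3045.
P(operator setup error | evidence) = 0.28896 / 0.3045 ≈ 0.949.

0.949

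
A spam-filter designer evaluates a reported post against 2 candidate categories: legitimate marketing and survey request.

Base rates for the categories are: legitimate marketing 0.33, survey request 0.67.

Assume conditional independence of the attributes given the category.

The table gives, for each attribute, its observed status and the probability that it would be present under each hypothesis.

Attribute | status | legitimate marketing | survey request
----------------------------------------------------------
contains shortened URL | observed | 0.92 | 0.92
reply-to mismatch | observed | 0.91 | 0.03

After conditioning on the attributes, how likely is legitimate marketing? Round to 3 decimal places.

0.937

For each hypothesis, the unnormalized posterior weight is prior × product of the attribute likelihoods:
  legitimate marketing: 0.33 × 0.92 × 0.91 = 0.27628
  survey request: 0.67 × 0.92 × 0.03 = 0.018492
The unnormalized weights sum to 0.29477.
P(legitimate marketing | evidence) = 0.27628 / 0.29477 ≈ 0.937.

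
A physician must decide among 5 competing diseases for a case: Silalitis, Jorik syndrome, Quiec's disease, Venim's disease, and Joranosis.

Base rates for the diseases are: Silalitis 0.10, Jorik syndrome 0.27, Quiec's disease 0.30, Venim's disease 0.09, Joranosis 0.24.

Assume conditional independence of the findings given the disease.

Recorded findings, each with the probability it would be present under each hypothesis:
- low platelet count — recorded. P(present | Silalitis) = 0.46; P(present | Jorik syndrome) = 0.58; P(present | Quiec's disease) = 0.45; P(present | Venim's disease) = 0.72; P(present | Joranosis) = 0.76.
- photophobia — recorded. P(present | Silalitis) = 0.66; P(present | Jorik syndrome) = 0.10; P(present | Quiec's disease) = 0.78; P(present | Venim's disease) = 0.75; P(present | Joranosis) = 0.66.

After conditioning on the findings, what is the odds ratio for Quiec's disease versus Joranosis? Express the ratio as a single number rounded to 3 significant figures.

0.875

The normalizing constant cancels in an odds ratio, so compute prior × likelihood for the two hypotheses only:
  Quiec's disease: 0.30 × 0.45 × 0.78 = 0.1053
  Joranosis: 0.24 × 0.76 × 0.66 = 0.12038
Odds(Quiec's disease : Joranosis) = 0.1053 / 0.12038 ≈ 0.875.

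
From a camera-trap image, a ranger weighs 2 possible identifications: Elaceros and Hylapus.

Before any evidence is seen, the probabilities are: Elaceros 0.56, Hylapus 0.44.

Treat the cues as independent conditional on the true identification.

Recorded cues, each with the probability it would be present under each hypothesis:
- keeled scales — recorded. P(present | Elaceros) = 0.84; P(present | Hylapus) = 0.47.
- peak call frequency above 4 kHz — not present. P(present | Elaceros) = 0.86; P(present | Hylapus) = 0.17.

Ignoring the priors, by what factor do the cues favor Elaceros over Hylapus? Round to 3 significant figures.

Take the product of per-cue likelihoods under each hypothesis (using 1 − P(present | H) for each absent cue), then divide.
  Elaceros: 0.84 × (1 − 0.86) = 0.1176
  Hylapus: 0.47 × (1 − 0.17) = 0.3901
Bayes factor = 0.1176 / 0.3901 ≈ 0.301

0.301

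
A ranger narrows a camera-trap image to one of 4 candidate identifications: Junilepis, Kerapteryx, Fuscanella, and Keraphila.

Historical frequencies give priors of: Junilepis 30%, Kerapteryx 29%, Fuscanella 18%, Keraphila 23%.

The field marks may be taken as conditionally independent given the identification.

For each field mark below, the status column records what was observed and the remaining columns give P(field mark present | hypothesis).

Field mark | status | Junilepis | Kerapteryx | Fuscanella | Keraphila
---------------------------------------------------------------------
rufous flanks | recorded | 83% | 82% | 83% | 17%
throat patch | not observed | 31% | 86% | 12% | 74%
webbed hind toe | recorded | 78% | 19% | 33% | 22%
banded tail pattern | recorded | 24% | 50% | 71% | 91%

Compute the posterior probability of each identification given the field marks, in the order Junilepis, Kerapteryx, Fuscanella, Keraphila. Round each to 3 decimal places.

Multiply each prior by the joint likelihood of the field mark pattern (using 1 − P(present | H) for each absent field mark):
  Junilepis: 0.30 × 0.83 × (1 − 0.31) × 0.78 × 0.24 = 0.032163
  Kerapteryx: 0.29 × 0.82 × (1 − 0.86) × 0.19 × 0.50 = 0.0031627
  Fuscanella: 0.18 × 0.83 × (1 − 0.12) × 0.33 × 0.71 = 0.030804
  Keraphila: 0.23 × 0.17 × (1 − 0.74) × 0.22 × 0.91 = 0.0020352
Normalizing constant Z = 0.032163 + 0.0031627 + 0.030804 + 0.0020352 = 0.068165.
P(Junilepis | evidence) = 0.032163 / 0.068165 ≈ 0.472
P(Kerapteryx | evidence) = 0.0031627 / 0.068165 ≈ 0.046
P(Fuscanella | evidence) = 0.030804 / 0.068165 ≈ 0.452
P(Keraphila | evidence) = 0.0020352 / 0.068165 ≈ 0.030

0.472, 0.046, 0.452, 0.030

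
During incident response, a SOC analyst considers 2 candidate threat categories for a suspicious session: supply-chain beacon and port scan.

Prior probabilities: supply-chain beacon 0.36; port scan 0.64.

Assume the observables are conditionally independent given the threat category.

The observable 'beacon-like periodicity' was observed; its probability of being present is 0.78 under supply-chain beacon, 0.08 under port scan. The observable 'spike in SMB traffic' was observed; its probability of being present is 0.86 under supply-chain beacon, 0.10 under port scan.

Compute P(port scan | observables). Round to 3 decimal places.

0.021

For each hypothesis, the unnormalized posterior weight is prior × product of the observable likelihoods:
  supply-chain beacon: 0.36 × 0.78 × 0.86 = 0.24149
  port scan: 0.64 × 0.08 × 0.10 = 0.00512
Normalizing constant Z = 0.24149 + 0.00512 = 0.24661.
P(port scan | evidence) = 0.00512 / 0.24661 ≈ 0.021.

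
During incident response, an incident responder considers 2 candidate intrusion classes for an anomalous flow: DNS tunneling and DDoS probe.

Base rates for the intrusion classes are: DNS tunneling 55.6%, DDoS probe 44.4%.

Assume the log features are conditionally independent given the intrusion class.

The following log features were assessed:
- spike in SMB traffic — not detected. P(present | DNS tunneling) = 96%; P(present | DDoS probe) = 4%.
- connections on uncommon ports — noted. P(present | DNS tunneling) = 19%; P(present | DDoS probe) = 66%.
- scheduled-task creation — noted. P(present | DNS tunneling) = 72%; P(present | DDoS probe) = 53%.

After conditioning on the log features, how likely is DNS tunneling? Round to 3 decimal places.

For each hypothesis, the unnormalized posterior weight is prior × product of the log feature likelihoods (using 1 − P(present | H) for each absent log feature):
  DNS tunneling: 0.556 × (1 − 0.96) × 0.19 × 0.72 = 0.0030424
  DDoS probe: 0.444 × (1 − 0.04) × 0.66 × 0.53 = 0.1491
Normalizing constant Z = 0.0030424 + 0.1491 = 0.15214.
P(DNS tunneling | evidence) = 0.0030424 / 0.15214 ≈ 0.020.

0.020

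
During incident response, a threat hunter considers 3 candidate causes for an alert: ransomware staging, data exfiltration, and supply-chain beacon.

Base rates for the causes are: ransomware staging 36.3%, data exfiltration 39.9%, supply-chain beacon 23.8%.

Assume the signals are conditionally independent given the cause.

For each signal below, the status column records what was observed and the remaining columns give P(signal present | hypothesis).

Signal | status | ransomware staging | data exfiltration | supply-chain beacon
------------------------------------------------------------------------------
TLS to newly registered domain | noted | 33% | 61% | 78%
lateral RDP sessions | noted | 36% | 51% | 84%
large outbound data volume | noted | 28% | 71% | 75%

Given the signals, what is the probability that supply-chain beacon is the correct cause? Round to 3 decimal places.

For each hypothesis, the unnormalized posterior weight is prior × product of the signal likelihoods:
  ransomware staging: 0.363 × 0.33 × 0.36 × 0.28 = 0.012075
  data exfiltration: 0.399 × 0.61 × 0.51 × 0.71 = 0.088132
  supply-chain beacon: 0.238 × 0.78 × 0.84 × 0.75 = 0.11695
Marginal likelihood of the evidence = 0.21716.
P(supply-chain beacon | evidence) = 0.11695 / 0.21716 ≈ 0.539.

0.539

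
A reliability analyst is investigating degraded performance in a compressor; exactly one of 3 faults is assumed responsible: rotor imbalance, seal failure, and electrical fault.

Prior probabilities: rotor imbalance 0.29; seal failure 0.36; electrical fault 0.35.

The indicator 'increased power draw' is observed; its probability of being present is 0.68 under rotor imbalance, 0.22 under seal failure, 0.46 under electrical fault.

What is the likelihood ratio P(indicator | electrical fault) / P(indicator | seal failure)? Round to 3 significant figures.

Likelihood of this indicator under each hypothesis:
  electrical fault: 0.46
  seal failure: 0.22
Bayes factor = 0.46 / 0.22 ≈ 2.09

2.09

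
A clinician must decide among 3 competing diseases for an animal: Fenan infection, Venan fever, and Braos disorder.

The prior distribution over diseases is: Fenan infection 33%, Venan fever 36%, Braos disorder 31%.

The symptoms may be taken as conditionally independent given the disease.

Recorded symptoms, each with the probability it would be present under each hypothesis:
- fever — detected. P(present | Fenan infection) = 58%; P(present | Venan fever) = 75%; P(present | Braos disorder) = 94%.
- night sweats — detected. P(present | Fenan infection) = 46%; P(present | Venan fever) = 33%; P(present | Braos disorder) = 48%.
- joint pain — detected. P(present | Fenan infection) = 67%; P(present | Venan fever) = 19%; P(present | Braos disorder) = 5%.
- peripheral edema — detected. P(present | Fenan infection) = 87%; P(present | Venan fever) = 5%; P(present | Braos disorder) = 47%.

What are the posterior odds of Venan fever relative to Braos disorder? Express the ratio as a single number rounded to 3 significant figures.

0.258

Unnormalized posterior weight (prior times the symptom likelihoods) for each of the two hypotheses:
  Venan fever: 0.36 × 0.75 × 0.33 × 0.19 × 0.05 = 0.00084645
  Braos disorder: 0.31 × 0.94 × 0.48 × 0.05 × 0.47 = 0.003287
Posterior odds = 0.00084645 / 0.003287 ≈ 0.258.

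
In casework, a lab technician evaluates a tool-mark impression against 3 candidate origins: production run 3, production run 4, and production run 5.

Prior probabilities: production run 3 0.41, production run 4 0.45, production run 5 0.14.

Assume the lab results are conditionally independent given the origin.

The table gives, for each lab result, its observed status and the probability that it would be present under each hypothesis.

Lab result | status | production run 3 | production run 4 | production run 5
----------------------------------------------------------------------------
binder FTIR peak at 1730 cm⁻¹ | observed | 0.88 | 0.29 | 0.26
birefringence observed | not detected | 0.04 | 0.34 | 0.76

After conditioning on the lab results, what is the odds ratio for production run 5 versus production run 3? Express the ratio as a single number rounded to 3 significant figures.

0.0252

The normalizing constant cancels in an odds ratio, so compute prior × likelihood for the two hypotheses only (using 1 − P(present | H) for each absent lab result):
  production run 5: 0.14 × 0.26 × (1 − 0.76) = 0.008736
  production run 3: 0.41 × 0.88 × (1 − 0.04) = 0.34637
Odds(production run 5 : production run 3) = 0.008736 / 0.34637 ≈ 0.0252.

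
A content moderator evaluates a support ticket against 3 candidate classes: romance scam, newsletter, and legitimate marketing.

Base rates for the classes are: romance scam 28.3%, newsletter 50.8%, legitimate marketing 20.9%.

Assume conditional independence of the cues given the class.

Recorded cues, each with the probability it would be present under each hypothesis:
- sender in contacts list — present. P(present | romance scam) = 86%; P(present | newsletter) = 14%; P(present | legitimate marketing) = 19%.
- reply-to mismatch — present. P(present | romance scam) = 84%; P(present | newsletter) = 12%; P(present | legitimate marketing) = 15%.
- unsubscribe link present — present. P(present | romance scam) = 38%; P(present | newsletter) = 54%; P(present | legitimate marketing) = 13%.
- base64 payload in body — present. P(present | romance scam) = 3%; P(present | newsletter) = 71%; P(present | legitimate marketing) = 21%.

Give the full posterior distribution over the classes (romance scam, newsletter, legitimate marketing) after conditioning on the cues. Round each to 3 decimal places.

Multiply each prior by the joint likelihood of the cue pattern:
  romance scam: 0.283 × 0.86 × 0.84 × 0.38 × 0.03 = 0.0023306
  newsletter: 0.508 × 0.14 × 0.12 × 0.54 × 0.71 = 0.0032721
  legitimate marketing: 0.209 × 0.19 × 0.15 × 0.13 × 0.21 = 0.00016261
Marginal likelihood of the evidence = 0.0057653.
P(romance scam | evidence) = 0.0023306 / 0.0057653 ≈ 0.404
P(newsletter | evidence) = 0.0032721 / 0.0057653 ≈ 0.568
P(legitimate marketing | evidence) = 0.00016261 / 0.0057653 ≈ 0.028

0.404, 0.568, 0.028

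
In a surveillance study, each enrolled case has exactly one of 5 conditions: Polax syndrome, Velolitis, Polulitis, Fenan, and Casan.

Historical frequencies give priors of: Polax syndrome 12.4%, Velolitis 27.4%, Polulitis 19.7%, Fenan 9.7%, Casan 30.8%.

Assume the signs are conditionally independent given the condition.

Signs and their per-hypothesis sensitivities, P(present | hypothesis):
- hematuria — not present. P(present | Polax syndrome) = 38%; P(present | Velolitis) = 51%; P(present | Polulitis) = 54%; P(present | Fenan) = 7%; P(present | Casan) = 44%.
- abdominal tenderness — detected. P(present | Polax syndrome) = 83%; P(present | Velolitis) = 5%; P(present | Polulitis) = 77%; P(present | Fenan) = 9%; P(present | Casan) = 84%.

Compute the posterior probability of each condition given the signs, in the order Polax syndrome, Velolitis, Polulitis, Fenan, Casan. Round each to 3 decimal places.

0.218, 0.023, 0.238, 0.028, 0.494

For each hypothesis, the unnormalized posterior weight is prior × product of the sign likelihoods (using 1 − P(present | H) for each absent sign):
  Polax syndrome: 0.124 × (1 − 0.38) × 0.83 = 0.06381
  Velolitis: 0.274 × (1 − 0.51) × 0.05 = 0.006713
  Polulitis: 0.197 × (1 − 0.54) × 0.77 = 0.069777
  Fenan: 0.097 × (1 − 0.07) × 0.09 = 0.0081189
  Casan: 0.308 × (1 − 0.44) × 0.84 = 0.14488
Marginal likelihood of the evidence = 0.2933.
P(Polax syndrome | evidence) = 0.06381 / 0.2933 ≈ 0.218
P(Velolitis | evidence) = 0.006713 / 0.2933 ≈ 0.023
P(Polulitis | evidence) = 0.069777 / 0.2933 ≈ 0.238
P(Fenan | evidence) = 0.0081189 / 0.2933 ≈ 0.028
P(Casan | evidence) = 0.14488 / 0.2933 ≈ 0.494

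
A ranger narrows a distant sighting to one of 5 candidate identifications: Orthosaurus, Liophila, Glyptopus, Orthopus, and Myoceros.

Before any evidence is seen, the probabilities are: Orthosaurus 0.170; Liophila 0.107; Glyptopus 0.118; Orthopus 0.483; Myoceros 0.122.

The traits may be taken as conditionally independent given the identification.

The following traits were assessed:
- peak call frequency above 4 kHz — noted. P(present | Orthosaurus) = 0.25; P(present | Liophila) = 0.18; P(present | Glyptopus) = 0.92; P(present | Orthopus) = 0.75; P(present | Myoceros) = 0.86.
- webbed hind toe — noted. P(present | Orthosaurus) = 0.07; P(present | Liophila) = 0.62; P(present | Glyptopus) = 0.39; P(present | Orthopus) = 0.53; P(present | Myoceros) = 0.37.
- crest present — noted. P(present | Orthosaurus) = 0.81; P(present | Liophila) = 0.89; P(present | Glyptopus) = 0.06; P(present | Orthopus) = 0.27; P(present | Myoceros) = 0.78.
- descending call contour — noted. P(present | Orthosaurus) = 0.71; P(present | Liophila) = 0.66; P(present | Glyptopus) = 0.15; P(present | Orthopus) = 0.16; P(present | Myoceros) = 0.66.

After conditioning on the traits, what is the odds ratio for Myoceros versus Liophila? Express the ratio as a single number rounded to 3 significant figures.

2.85

Posterior odds equal prior odds times the likelihood ratio; only the two competing hypotheses matter.
  Myoceros: 0.122 × 0.86 × 0.37 × 0.78 × 0.66 = 0.019985
  Liophila: 0.107 × 0.18 × 0.62 × 0.89 × 0.66 = 0.0070143
Posterior odds = 0.019985 / 0.0070143 ≈ 2.85.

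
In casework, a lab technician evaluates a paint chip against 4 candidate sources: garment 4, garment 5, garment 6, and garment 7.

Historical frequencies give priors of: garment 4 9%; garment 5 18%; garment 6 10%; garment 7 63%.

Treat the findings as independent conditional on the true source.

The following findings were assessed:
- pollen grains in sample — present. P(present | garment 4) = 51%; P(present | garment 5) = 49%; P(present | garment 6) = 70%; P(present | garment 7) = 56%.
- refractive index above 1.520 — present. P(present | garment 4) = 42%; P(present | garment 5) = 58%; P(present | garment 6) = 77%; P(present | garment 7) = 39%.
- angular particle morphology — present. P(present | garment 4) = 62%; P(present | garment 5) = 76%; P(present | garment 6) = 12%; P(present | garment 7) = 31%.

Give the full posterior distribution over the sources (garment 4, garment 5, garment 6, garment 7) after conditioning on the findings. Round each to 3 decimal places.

0.120, 0.389, 0.065, 0.427

Multiply each prior by the joint likelihood of the evidence pattern:
  garment 4: 0.09 × 0.51 × 0.42 × 0.62 = 0.011952
  garment 5: 0.18 × 0.49 × 0.58 × 0.76 = 0.038879
  garment 6: 0.10 × 0.70 × 0.77 × 0.12 = 0.006468
  garment 7: 0.63 × 0.56 × 0.39 × 0.31 = 0.042654
The unnormalized weights sum to 0.099952.
P(garment 4 | evidence) = 0.011952 / 0.099952 ≈ 0.120
P(garment 5 | evidence) = 0.038879 / 0.099952 ≈ 0.389
P(garment 6 | evidence) = 0.006468 / 0.099952 ≈ 0.065
P(garment 7 | evidence) = 0.042654 / 0.099952 ≈ 0.427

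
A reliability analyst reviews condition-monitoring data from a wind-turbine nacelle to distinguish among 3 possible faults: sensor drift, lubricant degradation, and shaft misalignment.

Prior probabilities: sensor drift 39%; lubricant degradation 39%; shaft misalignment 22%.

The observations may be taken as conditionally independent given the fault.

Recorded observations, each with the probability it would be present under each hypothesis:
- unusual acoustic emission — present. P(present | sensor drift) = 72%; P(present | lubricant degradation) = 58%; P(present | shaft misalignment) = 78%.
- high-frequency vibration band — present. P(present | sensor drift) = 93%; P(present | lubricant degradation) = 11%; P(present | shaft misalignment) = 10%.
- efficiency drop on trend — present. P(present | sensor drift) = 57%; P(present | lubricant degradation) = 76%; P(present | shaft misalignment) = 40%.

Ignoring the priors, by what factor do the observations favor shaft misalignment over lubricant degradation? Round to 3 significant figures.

0.643

Take the product of per-observation likelihoods under each hypothesis, then divide.
  shaft misalignment: 0.78 × 0.10 × 0.40 = 0.0312
  lubricant degradation: 0.58 × 0.11 × 0.76 = 0.048488
Bayes factor = 0.0312 / 0.048488 ≈ 0.643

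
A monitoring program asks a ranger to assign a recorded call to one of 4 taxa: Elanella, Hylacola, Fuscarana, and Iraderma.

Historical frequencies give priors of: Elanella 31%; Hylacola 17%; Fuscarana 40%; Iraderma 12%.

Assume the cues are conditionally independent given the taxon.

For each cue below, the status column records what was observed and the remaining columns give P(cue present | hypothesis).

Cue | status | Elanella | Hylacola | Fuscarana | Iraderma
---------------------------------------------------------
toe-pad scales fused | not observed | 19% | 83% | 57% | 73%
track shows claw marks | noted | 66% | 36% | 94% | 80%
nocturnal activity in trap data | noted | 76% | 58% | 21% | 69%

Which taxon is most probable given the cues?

By Bayes' rule with conditional independence, the unnormalized weight for each hypothesis is prior × ∏ likelihoods (using 1 − P(present | H) for each absent cue):
  Elanella: 0.31 × (1 − 0.19) × 0.66 × 0.76 = 0.12595
  Hylacola: 0.17 × (1 − 0.83) × 0.36 × 0.58 = 0.0060343
  Fuscarana: 0.40 × (1 − 0.57) × 0.94 × 0.21 = 0.033953
  Iraderma: 0.12 × (1 − 0.73) × 0.80 × 0.69 = 0.017885
The unnormalized weights sum to 0.18382.
P(Elanella | evidence) ≈ 0.12595 / 0.18382 ≈ 0.685
P(Hylacola | evidence) ≈ 0.0060343 / 0.18382 ≈ 0.033
P(Fuscarana | evidence) ≈ 0.033953 / 0.18382 ≈ 0.185
P(Iraderma | evidence) ≈ 0.017885 / 0.18382 ≈ 0.097
The largest is 0.685, so Elanella is most probable.

Elanella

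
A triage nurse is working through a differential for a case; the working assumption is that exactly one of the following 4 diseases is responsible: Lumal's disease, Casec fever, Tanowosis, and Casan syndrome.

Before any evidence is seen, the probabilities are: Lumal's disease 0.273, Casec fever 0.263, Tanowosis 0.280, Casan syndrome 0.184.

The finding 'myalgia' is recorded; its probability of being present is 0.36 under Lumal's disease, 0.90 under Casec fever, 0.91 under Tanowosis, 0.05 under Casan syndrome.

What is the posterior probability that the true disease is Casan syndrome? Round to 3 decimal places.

Multiply each prior by the likelihood of the finding:
  Lumal's disease: 0.273 × 0.36 = 0.09828
  Casec fever: 0.263 × 0.90 = 0.2367
  Tanowosis: 0.280 × 0.91 = 0.2548
  Casan syndrome: 0.184 × 0.05 = 0.0092
The unnormalized weights sum to 0.59898.
P(Casan syndrome | evidence) = 0.0092 / 0.59898 ≈ 0.015.

0.015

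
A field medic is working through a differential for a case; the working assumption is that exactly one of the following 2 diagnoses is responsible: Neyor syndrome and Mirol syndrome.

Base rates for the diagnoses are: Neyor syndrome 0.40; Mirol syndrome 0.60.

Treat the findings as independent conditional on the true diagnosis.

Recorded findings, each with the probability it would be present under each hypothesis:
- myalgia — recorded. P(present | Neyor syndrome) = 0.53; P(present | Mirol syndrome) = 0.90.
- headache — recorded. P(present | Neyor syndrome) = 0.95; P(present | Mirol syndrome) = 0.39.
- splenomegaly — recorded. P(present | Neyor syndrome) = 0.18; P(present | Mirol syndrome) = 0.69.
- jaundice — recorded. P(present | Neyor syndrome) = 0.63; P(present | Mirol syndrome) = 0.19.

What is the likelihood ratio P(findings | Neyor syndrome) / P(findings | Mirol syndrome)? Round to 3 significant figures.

1.24

The Bayes factor is the ratio of the joint likelihoods of the evidence pattern under the two hypotheses.
  Neyor syndrome: 0.53 × 0.95 × 0.18 × 0.63 = 0.057097
  Mirol syndrome: 0.90 × 0.39 × 0.69 × 0.19 = 0.046016
Bayes factor = 0.057097 / 0.046016 ≈ 1.24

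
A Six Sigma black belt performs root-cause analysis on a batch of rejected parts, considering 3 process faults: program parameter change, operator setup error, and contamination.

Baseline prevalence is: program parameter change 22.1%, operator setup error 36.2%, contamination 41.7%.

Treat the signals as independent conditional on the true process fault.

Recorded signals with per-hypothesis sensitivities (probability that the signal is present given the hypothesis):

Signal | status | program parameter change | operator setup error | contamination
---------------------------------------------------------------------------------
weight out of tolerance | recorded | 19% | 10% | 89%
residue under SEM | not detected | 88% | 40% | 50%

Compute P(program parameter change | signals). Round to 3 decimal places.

For each hypothesis, the unnormalized posterior weight is prior × product of the signal likelihoods (using 1 − P(present | H) for each absent signal):
  program parameter change: 0.221 × 0.19 × (1 − 0.88) = 0.0050388
  operator setup error: 0.362 × 0.10 × (1 − 0.40) = 0.02172
  contamination: 0.417 × 0.89 × (1 − 0.50) = 0.18557
Normalizing constant Z = 0.0050388 + 0.02172 + 0.18557 = 0.21232.
P(program parameter change | evidence) = 0.0050388 / 0.21232 ≈ 0.024.

0.024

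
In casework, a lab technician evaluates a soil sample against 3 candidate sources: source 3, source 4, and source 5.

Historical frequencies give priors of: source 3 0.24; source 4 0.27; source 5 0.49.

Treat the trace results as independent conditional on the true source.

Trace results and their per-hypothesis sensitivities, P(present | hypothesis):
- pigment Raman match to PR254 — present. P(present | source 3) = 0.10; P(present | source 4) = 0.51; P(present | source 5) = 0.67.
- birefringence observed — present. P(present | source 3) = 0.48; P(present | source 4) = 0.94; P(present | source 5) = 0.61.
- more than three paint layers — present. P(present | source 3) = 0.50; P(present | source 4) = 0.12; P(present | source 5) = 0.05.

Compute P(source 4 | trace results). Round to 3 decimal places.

0.496

For each hypothesis, the unnormalized posterior weight is prior × product of the trace result likelihoods:
  source 3: 0.24 × 0.10 × 0.48 × 0.50 = 0.00576
  source 4: 0.27 × 0.51 × 0.94 × 0.12 = 0.015533
  source 5: 0.49 × 0.67 × 0.61 × 0.05 = 0.010013
Marginal likelihood of the evidence = 0.031306.
P(source 4 | evidence) = 0.015533 / 0.031306 ≈ 0.496.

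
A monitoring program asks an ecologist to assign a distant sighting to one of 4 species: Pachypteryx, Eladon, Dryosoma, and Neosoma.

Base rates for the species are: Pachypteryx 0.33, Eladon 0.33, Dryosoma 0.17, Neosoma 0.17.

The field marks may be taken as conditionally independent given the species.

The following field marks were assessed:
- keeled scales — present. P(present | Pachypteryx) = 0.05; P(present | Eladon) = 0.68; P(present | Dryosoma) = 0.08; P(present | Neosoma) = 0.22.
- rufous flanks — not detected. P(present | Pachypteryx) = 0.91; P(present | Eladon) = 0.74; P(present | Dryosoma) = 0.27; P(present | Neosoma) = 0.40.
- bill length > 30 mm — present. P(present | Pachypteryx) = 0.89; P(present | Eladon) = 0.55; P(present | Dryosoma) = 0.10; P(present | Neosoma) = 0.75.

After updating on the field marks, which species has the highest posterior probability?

Eladon

Multiply each prior by the joint likelihood of the field mark pattern (using 1 − P(present | H) for each absent field mark):
  Pachypteryx: 0.33 × 0.05 × (1 − 0.91) × 0.89 = 0.0013216
  Eladon: 0.33 × 0.68 × (1 − 0.74) × 0.55 = 0.032089
  Dryosoma: 0.17 × 0.08 × (1 − 0.27) × 0.10 = 0.0009928
  Neosoma: 0.17 × 0.22 × (1 − 0.40) × 0.75 = 0.01683
The unnormalized weights sum to 0.051234.
P(Pachypteryx | evidence) ≈ 0.0013216 / 0.051234 ≈ 0.026
P(Eladon | evidence) ≈ 0.032089 / 0.051234 ≈ 0.626
P(Dryosoma | evidence) ≈ 0.0009928 / 0.051234 ≈ 0.019
P(Neosoma | evidence) ≈ 0.01683 / 0.051234 ≈ 0.328
The largest is 0.626, so Eladon is most probable.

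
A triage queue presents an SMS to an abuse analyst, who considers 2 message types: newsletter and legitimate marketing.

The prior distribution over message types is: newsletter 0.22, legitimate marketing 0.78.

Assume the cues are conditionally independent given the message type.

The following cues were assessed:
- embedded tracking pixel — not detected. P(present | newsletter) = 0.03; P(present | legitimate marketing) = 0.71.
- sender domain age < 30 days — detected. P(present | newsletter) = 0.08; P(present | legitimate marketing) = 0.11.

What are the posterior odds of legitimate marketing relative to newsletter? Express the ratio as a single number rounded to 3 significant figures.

1.46

The normalizing constant cancels in an odds ratio, so compute prior × likelihood for the two hypotheses only (using 1 − P(present | H) for each absent cue):
  legitimate marketing: 0.78 × (1 − 0.71) × 0.11 = 0.024882
  newsletter: 0.22 × (1 − 0.03) × 0.08 = 0.017072
Odds(legitimate marketing : newsletter) = 0.024882 / 0.017072 ≈ 1.46.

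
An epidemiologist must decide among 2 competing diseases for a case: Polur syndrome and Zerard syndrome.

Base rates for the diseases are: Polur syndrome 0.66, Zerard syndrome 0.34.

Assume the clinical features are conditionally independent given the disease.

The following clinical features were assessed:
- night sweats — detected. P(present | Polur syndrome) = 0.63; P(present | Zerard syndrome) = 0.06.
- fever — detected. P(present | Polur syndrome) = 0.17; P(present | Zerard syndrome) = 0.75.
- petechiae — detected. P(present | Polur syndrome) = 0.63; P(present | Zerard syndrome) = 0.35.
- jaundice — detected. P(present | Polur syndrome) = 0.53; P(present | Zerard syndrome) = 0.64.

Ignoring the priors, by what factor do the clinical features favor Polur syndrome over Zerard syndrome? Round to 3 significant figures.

3.55

The Bayes factor is the ratio of the joint likelihoods of the clinical feature pattern under the two hypotheses.
  Polur syndrome: 0.63 × 0.17 × 0.63 × 0.53 = 0.035761
  Zerard syndrome: 0.06 × 0.75 × 0.35 × 0.64 = 0.01008
Bayes factor = 0.035761 / 0.01008 ≈ 3.55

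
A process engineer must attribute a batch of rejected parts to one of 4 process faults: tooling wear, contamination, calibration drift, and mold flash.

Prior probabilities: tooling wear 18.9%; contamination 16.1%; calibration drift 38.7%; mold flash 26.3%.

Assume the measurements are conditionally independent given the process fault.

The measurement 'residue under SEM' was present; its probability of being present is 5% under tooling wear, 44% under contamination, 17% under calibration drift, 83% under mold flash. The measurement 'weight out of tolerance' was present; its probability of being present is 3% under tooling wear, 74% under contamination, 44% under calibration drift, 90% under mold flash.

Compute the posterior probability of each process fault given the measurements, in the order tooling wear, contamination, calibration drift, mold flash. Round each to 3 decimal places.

0.001, 0.188, 0.104, 0.706

By Bayes' rule with conditional independence, the unnormalized weight for each hypothesis is prior × ∏ likelihoods:
  tooling wear: 0.189 × 0.05 × 0.03 = 0.0002835
  contamination: 0.161 × 0.44 × 0.74 = 0.052422
  calibration drift: 0.387 × 0.17 × 0.44 = 0.028948
  mold flash: 0.263 × 0.83 × 0.90 = 0.19646
The unnormalized weights sum to 0.27811.
P(tooling wear | evidence) = 0.0002835 / 0.27811 ≈ 0.001
P(contamination | evidence) = 0.052422 / 0.27811 ≈ 0.188
P(calibration drift | evidence) = 0.028948 / 0.27811 ≈ 0.104
P(mold flash | evidence) = 0.19646 / 0.27811 ≈ 0.706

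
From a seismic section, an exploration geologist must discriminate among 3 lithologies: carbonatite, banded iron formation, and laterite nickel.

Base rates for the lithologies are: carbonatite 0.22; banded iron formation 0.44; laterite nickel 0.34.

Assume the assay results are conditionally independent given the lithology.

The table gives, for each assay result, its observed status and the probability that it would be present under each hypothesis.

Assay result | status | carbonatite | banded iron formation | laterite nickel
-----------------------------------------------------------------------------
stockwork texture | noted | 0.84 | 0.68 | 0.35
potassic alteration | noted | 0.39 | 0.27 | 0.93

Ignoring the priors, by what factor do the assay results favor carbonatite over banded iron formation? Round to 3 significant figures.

1.78

Take the product of per-assay result likelihoods under each hypothesis, then divide.
  carbonatite: 0.84 × 0.39 = 0.3276
  banded iron formation: 0.68 × 0.27 = 0.1836
Bayes factor = 0.3276 / 0.1836 ≈ 1.78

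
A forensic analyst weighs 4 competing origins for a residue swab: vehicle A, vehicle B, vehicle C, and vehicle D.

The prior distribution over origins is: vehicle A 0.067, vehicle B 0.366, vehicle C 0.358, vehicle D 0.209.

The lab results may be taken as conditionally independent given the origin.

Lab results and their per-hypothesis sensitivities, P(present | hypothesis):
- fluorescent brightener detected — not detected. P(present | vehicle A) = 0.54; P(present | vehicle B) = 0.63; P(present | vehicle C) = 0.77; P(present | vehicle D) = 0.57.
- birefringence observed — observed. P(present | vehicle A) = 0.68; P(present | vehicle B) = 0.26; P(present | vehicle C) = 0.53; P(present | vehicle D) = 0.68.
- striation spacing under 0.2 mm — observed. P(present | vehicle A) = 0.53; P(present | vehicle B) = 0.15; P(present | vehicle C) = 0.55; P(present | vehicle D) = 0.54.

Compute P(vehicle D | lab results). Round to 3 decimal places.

0.450

Multiply each prior by the joint likelihood of the lab result pattern (using 1 − P(present | H) for each absent lab result):
  vehicle A: 0.067 × (1 − 0.54) × 0.68 × 0.53 = 0.011108
  vehicle B: 0.366 × (1 − 0.63) × 0.26 × 0.15 = 0.0052814
  vehicle C: 0.358 × (1 − 0.77) × 0.53 × 0.55 = 0.024002
  vehicle D: 0.209 × (1 − 0.57) × 0.68 × 0.54 = 0.033
The unnormalized weights sum to 0.073391.
P(vehicle D | evidence) = 0.033 / 0.073391 ≈ 0.450.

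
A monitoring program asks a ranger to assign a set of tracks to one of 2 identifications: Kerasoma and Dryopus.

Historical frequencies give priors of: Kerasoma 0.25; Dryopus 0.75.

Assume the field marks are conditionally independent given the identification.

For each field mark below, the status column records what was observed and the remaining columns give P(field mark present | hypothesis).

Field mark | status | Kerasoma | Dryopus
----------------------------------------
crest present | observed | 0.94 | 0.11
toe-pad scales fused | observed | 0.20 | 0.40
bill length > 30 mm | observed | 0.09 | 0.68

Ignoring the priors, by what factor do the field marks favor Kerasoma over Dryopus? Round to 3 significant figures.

0.566

Take the product of per-field mark likelihoods under each hypothesis, then divide.
  Kerasoma: 0.94 × 0.20 × 0.09 = 0.01692
  Dryopus: 0.11 × 0.40 × 0.68 = 0.02992
Bayes factor = 0.01692 / 0.02992 ≈ 0.566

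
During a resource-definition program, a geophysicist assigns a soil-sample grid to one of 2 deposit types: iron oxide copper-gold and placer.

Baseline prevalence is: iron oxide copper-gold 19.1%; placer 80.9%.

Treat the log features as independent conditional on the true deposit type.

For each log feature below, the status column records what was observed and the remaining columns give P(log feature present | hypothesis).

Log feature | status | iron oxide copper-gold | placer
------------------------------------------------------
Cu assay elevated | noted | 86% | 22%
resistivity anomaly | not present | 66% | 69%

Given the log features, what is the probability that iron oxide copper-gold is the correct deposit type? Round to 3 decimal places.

0.503

For each hypothesis, the unnormalized posterior weight is prior × product of the log feature likelihoods (using 1 − P(present | H) for each absent log feature):
  iron oxide copper-gold: 0.191 × 0.86 × (1 − 0.66) = 0.055848
  placer: 0.809 × 0.22 × (1 − 0.69) = 0.055174
Normalizing constant Z = 0.055848 + 0.055174 = 0.11102.
P(iron oxide copper-gold | evidence) = 0.055848 / 0.11102 ≈ 0.503.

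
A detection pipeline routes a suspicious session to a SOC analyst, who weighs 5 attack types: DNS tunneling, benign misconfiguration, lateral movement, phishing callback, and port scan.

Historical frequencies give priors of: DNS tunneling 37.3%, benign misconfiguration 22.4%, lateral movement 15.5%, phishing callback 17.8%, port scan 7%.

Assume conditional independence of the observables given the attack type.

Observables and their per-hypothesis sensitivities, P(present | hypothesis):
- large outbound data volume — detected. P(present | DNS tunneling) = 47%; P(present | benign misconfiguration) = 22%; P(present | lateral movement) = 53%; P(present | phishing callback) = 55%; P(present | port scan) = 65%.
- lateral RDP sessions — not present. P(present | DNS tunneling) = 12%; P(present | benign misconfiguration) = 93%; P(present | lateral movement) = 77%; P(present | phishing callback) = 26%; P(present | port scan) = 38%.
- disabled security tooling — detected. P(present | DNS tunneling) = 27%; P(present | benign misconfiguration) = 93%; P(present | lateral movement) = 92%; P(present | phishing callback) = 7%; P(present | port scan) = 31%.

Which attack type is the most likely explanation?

DNS tunneling

Multiply each prior by the joint likelihood of the observable pattern (using 1 − P(present | H) for each absent observable):
  DNS tunneling: 0.373 × 0.47 × (1 − 0.12) × 0.27 = 0.041654
  benign misconfiguration: 0.224 × 0.22 × (1 − 0.93) × 0.93 = 0.0032081
  lateral movement: 0.155 × 0.53 × (1 − 0.77) × 0.92 = 0.017383
  phishing callback: 0.178 × 0.55 × (1 − 0.26) × 0.07 = 0.0050712
  port scan: 0.070 × 0.65 × (1 − 0.38) × 0.31 = 0.0087451
The unnormalized weights sum to 0.076061.
P(DNS tunneling | evidence) ≈ 0.041654 / 0.076061 ≈ 0.548
P(benign misconfiguration | evidence) ≈ 0.0032081 / 0.076061 ≈ 0.042
P(lateral movement | evidence) ≈ 0.017383 / 0.076061 ≈ 0.229
P(phishing callback | evidence) ≈ 0.0050712 / 0.076061 ≈ 0.067
P(port scan | evidence) ≈ 0.0087451 / 0.076061 ≈ 0.115
The largest is 0.548, so DNS tunneling is most probable.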